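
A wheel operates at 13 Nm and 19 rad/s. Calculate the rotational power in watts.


Given: tau = 13 Nm, omega = 19 rad/s
Using P = tau * omega
P = 13 * 19
P = 247 W

247 W


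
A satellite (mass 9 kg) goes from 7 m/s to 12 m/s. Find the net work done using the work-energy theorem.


Given: m = 9 kg, v0 = 7 m/s, v = 12 m/s
Using W = (1/2)*m*(v^2 - v0^2)
v^2 = 12^2 = 144
v0^2 = 7^2 = 49
v^2 - v0^2 = 144 - 49 = 95
W = (1/2)*9*95 = 855/2 J

855/2 J


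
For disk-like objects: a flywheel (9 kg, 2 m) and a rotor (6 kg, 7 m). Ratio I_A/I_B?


Given: M1=9 kg, R1=2 m, M2=6 kg, R2=7 m
For a disk: I = (1/2)*M*R^2, so I_A/I_B = (M1*R1^2)/(M2*R2^2)
M1*R1^2 = 9*4 = 36
M2*R2^2 = 6*49 = 294
I_A/I_B = 36/294 = 6/49

6/49


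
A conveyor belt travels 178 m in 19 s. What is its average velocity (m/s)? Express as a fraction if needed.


Given: distance d = 178 m, time t = 19 s
Using v = d / t
v = 178 / 19
v = 178/19 m/s

178/19 m/s


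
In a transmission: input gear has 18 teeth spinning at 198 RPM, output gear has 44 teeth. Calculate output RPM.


Given: N1 = 18 teeth, w1 = 198 RPM, N2 = 44 teeth
Using N1*w1 = N2*w2
w2 = N1*w1 / N2
w2 = 18*198 / 44
w2 = 3564 / 44
w2 = 81 RPM

81 RPM


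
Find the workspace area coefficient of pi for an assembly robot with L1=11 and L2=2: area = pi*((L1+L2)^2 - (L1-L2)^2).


Given: L1 = 11, L2 = 2
(L1+L2)^2 = (13)^2 = 169
(L1-L2)^2 = (9)^2 = 81
Difference = 169 - 81 = 88
This equals 4*L1*L2 = 4*11*2 = 88
Workspace area = 88*pi

88


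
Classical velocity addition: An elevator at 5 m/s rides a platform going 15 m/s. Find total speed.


Given: object velocity = 5 m/s, platform velocity = 15 m/s (same direction)
Using classical velocity addition: v_total = v_object + v_platform
v_total = 5 + 15
v_total = 20 m/s

20 m/s


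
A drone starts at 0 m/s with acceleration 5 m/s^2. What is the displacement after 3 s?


Given: v0 = 0 m/s, a = 5 m/s^2, t = 3 s
Using s = v0*t + (1/2)*a*t^2
s = 0*3 + (1/2)*5*3^2
s = 0 + (1/2)*45
s = 0 + 45/2
s = 45/2

45/2 m


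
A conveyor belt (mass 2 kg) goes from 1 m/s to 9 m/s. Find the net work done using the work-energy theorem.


Given: m = 2 kg, v0 = 1 m/s, v = 9 m/s
Using W = (1/2)*m*(v^2 - v0^2)
v^2 = 9^2 = 81
v0^2 = 1^2 = 1
v^2 - v0^2 = 81 - 1 = 80
W = (1/2)*2*80 = 80 J

80 J


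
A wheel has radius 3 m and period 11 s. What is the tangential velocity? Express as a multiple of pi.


Given: radius r = 3 m, period T = 11 s
Using v = 2*pi*r / T
v = 2*pi*3 / 11
v = 6*pi / 11
v = 6/11*pi m/s

6/11*pi m/s


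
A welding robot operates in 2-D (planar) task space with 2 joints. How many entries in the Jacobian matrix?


Given: task space dimension = 2, joints = 2
Jacobian is a 2 x 2 matrix
Total entries = rows * columns
Total = 2 * 2
Total = 4

4


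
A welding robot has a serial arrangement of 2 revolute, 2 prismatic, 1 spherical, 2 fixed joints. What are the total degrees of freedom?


Given: serial robot with 2 revolute, 2 prismatic, 1 spherical, 2 fixed joints
DOF contribution per joint type: revolute=1, prismatic=1, spherical=3, fixed=0
DOF = 2*1 + 2*1 + 1*3 + 2*0
DOF = 7

7


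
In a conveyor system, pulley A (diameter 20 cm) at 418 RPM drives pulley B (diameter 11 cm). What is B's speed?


Given: D1 = 20 cm, w1 = 418 RPM, D2 = 11 cm
Using D1*w1 = D2*w2
w2 = D1*w1 / D2
w2 = 20*418 / 11
w2 = 8360 / 11
w2 = 760 RPM

760 RPM


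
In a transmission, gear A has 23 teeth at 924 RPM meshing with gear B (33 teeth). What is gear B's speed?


Given: N1 = 23 teeth, w1 = 924 RPM, N2 = 33 teeth
Using N1*w1 = N2*w2
w2 = N1*w1 / N2
w2 = 23*924 / 33
w2 = 21252 / 33
w2 = 644 RPM

644 RPM


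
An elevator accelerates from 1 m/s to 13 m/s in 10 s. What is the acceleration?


Given: initial velocity v0 = 1 m/s, final velocity v = 13 m/s, time t = 10 s
Using a = (v - v0) / t
a = (13 - 1) / 10
a = 12 / 10
a = 6/5 m/s^2

6/5 m/s^2


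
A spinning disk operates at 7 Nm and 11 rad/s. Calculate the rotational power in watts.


Given: tau = 7 Nm, omega = 11 rad/s
Using P = tau * omega
P = 7 * 11
P = 77 W

77 W


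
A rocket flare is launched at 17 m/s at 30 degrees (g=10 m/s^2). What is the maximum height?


Given: v0 = 17 m/s, theta = 30 deg, g = 10 m/s^2
sin^2(30) = 1/4
Using H = v0^2 * sin^2(theta) / (2*g)
H = 17^2 * 1/4 / (2*10)
H = 289 * 1/4 / 20
H = 289/4 / 20
H = 289/80 m

289/80 m


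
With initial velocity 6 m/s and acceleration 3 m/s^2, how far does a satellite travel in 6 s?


Given: v0 = 6 m/s, a = 3 m/s^2, t = 6 s
Using s = v0*t + (1/2)*a*t^2
s = 6*6 + (1/2)*3*6^2
s = 36 + (1/2)*108
s = 36 + 54
s = 90

90 m


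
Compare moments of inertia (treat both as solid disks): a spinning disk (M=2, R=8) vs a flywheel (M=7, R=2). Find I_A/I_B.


Given: M1=2 kg, R1=8 m, M2=7 kg, R2=2 m
For a disk: I = (1/2)*M*R^2, so I_A/I_B = (M1*R1^2)/(M2*R2^2)
M1*R1^2 = 2*64 = 128
M2*R2^2 = 7*4 = 28
I_A/I_B = 128/28 = 32/7

32/7


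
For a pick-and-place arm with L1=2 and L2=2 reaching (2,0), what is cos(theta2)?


Given: L1 = 2, L2 = 2, target (x, y) = (2, 0)
Using cos(theta2) = (x^2 + y^2 - L1^2 - L2^2) / (2*L1*L2)
x^2 + y^2 = 2^2 + 0 = 4
L1^2 + L2^2 = 4 + 4 = 8
Numerator = 4 - 8 = -4
Denominator = 2*2*2 = 8
cos(theta2) = -4/8 = -1/2

-1/2


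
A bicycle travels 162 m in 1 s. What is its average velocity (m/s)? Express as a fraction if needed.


Given: distance d = 162 m, time t = 1 s
Using v = d / t
v = 162 / 1
v = 162 m/s

162 m/s


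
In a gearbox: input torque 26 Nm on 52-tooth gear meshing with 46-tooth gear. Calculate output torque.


Given: N1 = 52, N2 = 46, T1 = 26 Nm
Using T2/T1 = N2/N1
T2 = T1 * N2 / N1
T2 = 26 * 46 / 52
T2 = 1196 / 52
T2 = 23 Nm

23 Nm


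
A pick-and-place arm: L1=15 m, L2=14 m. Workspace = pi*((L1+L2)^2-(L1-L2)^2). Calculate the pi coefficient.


Given: L1 = 15, L2 = 14
(L1+L2)^2 = (29)^2 = 841
(L1-L2)^2 = (1)^2 = 1
Difference = 841 - 1 = 840
This equals 4*L1*L2 = 4*15*14 = 840
Workspace area = 840*pi

840


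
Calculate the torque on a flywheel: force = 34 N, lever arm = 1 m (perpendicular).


Given: F = 34 N, r = 1 m, angle = 90 deg (perpendicular)
Using tau = F * r * sin(90)
sin(90) = 1
tau = 34 * 1 * 1
tau = 34 Nm

34 Nm


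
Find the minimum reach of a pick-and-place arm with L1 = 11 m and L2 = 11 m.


Given: L1 = 11 m, L2 = 11 m
For a 2-link planar arm, min reach = |L1 - L2| (second link folded back)
Min reach = |11 - 11|
Min reach = 0 m

0 m


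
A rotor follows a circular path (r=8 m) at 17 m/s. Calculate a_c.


Given: v = 17 m/s, r = 8 m
Using a_c = v^2 / r
a_c = 17^2 / 8
a_c = 289 / 8
a_c = 289/8 m/s^2

289/8 m/s^2


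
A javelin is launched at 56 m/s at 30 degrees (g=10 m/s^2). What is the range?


Given: v0 = 56 m/s, theta = 30 deg, g = 10 m/s^2
sin(2*30) = sin(60) = sqrt(3)/2
Using R = v0^2 * sin(2*theta) / g
R = 56^2 * (sqrt(3)/2) / 10
R = 3136 * sqrt(3) / 20
R = 784/5*sqrt(3) m

784/5*sqrt(3) m


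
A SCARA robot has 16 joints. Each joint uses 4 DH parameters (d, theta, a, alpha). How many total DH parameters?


Given: 16 joints, 4 DH parameters per joint (d, theta, a, alpha)
Total DH parameters = number_of_joints * 4
Total = 16 * 4
Total = 64

64


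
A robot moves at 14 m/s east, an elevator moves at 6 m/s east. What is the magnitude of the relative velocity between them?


Given: v_A = 14 m/s east, v_B = 6 m/s east
Both move in the same direction; relative speed = |v_A - v_B|
|14 - 6| = |8|
= 8 m/s

8 m/s


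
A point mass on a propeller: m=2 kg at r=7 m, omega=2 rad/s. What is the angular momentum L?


Given: m = 2 kg, r = 7 m, omega = 2 rad/s
For a point mass: I = m*r^2
I = 2*7^2 = 2*49 = 98
L = I*omega = 98*2
L = 196 kg*m^2/s

196 kg*m^2/s


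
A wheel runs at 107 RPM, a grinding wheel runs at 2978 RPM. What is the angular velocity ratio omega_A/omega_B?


Given: RPM_A = 107, RPM_B = 2978
omega = 2*pi*RPM/60, so omega_A/omega_B = RPM_A / RPM_B
omega_A/omega_B = 107 / 2978
omega_A/omega_B = 107/2978

107/2978


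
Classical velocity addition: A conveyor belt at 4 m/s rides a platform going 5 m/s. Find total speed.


Given: object velocity = 4 m/s, platform velocity = 5 m/s (same direction)
Using classical velocity addition: v_total = v_object + v_platform
v_total = 4 + 5
v_total = 9 m/s

9 m/s


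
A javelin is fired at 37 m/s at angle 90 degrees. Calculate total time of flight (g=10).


Given: v0 = 37 m/s, theta = 90 deg, g = 10 m/s^2
sin(90) = 1
Using T = 2*v0*sin(theta) / g
T = 2*37*1 / 10
T = 74 / 10
T = 37/5 s

37/5 s


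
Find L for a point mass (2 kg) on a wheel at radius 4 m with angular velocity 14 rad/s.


Given: m = 2 kg, r = 4 m, omega = 14 rad/s
For a point mass: I = m*r^2
I = 2*4^2 = 2*16 = 32
L = I*omega = 32*14
L = 448 kg*m^2/s

448 kg*m^2/s


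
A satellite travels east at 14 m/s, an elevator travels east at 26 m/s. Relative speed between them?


Given: v_A = 14 m/s east, v_B = 26 m/s east
Both move in the same direction; relative speed = |v_A - v_B|
|14 - 26| = |-12|
= 12 m/s

12 m/s


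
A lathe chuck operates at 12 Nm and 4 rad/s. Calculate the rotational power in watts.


Given: tau = 12 Nm, omega = 4 rad/s
Using P = tau * omega
P = 12 * 4
P = 48 W

48 W


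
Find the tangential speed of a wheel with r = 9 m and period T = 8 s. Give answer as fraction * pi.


Given: radius r = 9 m, period T = 8 s
Using v = 2*pi*r / T
v = 2*pi*9 / 8
v = 18*pi / 8
v = 9/4*pi m/s

9/4*pi m/s


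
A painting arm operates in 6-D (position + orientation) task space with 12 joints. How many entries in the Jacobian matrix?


Given: task space dimension = 6, joints = 12
Jacobian is a 6 x 12 matrix
Total entries = rows * columns
Total = 6 * 12
Total = 72

72


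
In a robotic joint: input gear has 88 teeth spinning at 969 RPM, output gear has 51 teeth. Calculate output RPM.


Given: N1 = 88 teeth, w1 = 969 RPM, N2 = 51 teeth
Using N1*w1 = N2*w2
w2 = N1*w1 / N2
w2 = 88*969 / 51
w2 = 85272 / 51
w2 = 1672 RPM

1672 RPM


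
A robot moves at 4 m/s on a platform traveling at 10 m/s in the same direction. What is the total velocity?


Given: object velocity = 4 m/s, platform velocity = 10 m/s (same direction)
Using classical velocity addition: v_total = v_object + v_platform
v_total = 4 + 10
v_total = 14 m/s

14 m/s


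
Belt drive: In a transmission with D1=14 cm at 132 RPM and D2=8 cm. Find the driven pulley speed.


Given: D1 = 14 cm, w1 = 132 RPM, D2 = 8 cm
Using D1*w1 = D2*w2
w2 = D1*w1 / D2
w2 = 14*132 / 8
w2 = 1848 / 8
w2 = 231 RPM

231 RPM


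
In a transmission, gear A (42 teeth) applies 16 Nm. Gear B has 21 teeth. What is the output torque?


Given: N1 = 42, N2 = 21, T1 = 16 Nm
Using T2/T1 = N2/N1
T2 = T1 * N2 / N1
T2 = 16 * 21 / 42
T2 = 336 / 42
T2 = 8 Nm

8 Nm


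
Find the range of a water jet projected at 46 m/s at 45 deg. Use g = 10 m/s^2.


Given: v0 = 46 m/s, theta = 45 deg, g = 10 m/s^2
sin(2*45) = sin(90) = 1
Using R = v0^2 * sin(2*theta) / g
R = 46^2 * 1 / 10
R = 2116 / 10
R = 1058/5 m

1058/5 m


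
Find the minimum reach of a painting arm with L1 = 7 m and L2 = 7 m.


Given: L1 = 7 m, L2 = 7 m
For a 2-link planar arm, min reach = |L1 - L2| (second link folded back)
Min reach = |7 - 7|
Min reach = 0 m

0 m


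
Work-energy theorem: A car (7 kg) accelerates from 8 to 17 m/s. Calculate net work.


Given: m = 7 kg, v0 = 8 m/s, v = 17 m/s
Using W = (1/2)*m*(v^2 - v0^2)
v^2 = 17^2 = 289
v0^2 = 8^2 = 64
v^2 - v0^2 = 289 - 64 = 225
W = (1/2)*7*225 = 1575/2 J

1575/2 J


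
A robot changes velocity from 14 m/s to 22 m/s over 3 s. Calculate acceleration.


Given: initial velocity v0 = 14 m/s, final velocity v = 22 m/s, time t = 3 s
Using a = (v - v0) / t
a = (22 - 14) / 3
a = 8 / 3
a = 8/3 m/s^2

8/3 m/s^2


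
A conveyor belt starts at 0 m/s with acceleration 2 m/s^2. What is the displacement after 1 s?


Given: v0 = 0 m/s, a = 2 m/s^2, t = 1 s
Using s = v0*t + (1/2)*a*t^2
s = 0*1 + (1/2)*2*1^2
s = 0 + (1/2)*2
s = 0 + 1
s = 1

1 m


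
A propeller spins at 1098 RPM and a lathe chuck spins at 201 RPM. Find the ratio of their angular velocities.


Given: RPM_A = 1098, RPM_B = 201
omega = 2*pi*RPM/60, so omega_A/omega_B = RPM_A / RPM_B
omega_A/omega_B = 1098 / 201
omega_A/omega_B = 366/67

366/67


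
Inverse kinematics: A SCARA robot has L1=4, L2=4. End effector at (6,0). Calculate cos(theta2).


Given: L1 = 4, L2 = 4, target (x, y) = (6, 0)
Using cos(theta2) = (x^2 + y^2 - L1^2 - L2^2) / (2*L1*L2)
x^2 + y^2 = 6^2 + 0 = 36
L1^2 + L2^2 = 16 + 16 = 32
Numerator = 36 - 32 = 4
Denominator = 2*4*4 = 32
cos(theta2) = 4/32 = 1/8

1/8


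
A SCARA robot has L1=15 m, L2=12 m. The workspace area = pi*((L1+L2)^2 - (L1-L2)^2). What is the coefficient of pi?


Given: L1 = 15, L2 = 12
(L1+L2)^2 = (27)^2 = 729
(L1-L2)^2 = (3)^2 = 9
Difference = 729 - 9 = 720
This equals 4*L1*L2 = 4*15*12 = 720
Workspace area = 720*pi

720


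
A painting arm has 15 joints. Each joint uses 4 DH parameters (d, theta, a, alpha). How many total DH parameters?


Given: 15 joints, 4 DH parameters per joint (d, theta, a, alpha)
Total DH parameters = number_of_joints * 4
Total = 15 * 4
Total = 60

60


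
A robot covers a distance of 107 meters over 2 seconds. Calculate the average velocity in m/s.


Given: distance d = 107 m, time t = 2 s
Using v = d / t
v = 107 / 2
v = 107/2 m/s

107/2 m/s


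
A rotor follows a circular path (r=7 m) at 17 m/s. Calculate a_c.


Given: v = 17 m/s, r = 7 m
Using a_c = v^2 / r
a_c = 17^2 / 7
a_c = 289 / 7
a_c = 289/7 m/s^2

289/7 m/s^2


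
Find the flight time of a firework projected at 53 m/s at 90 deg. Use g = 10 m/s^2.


Given: v0 = 53 m/s, theta = 90 deg, g = 10 m/s^2
sin(90) = 1
Using T = 2*v0*sin(theta) / g
T = 2*53*1 / 10
T = 106 / 10
T = 53/5 s

53/5 s


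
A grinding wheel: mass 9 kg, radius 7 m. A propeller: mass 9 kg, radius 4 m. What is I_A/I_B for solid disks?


Given: M1=9 kg, R1=7 m, M2=9 kg, R2=4 m
For a disk: I = (1/2)*M*R^2, so I_A/I_B = (M1*R1^2)/(M2*R2^2)
M1*R1^2 = 9*49 = 441
M2*R2^2 = 9*16 = 144
I_A/I_B = 441/144 = 49/16

49/16


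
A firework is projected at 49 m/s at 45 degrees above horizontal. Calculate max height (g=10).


Given: v0 = 49 m/s, theta = 45 deg, g = 10 m/s^2
sin^2(45) = 1/2
Using H = v0^2 * sin^2(theta) / (2*g)
H = 49^2 * 1/2 / (2*10)
H = 2401 * 1/2 / 20
H = 2401/2 / 20
H = 2401/40 m

2401/40 m


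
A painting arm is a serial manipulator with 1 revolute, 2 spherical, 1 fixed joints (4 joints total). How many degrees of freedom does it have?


Given: serial robot with 1 revolute, 2 spherical, 1 fixed joints
DOF contribution per joint type: revolute=1, prismatic=1, spherical=3, fixed=0
DOF = 1*1 + 2*3 + 1*0
DOF = 7

7


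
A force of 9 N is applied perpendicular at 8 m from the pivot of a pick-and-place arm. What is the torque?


Given: F = 9 N, r = 8 m, angle = 90 deg (perpendicular)
Using tau = F * r * sin(90)
sin(90) = 1
tau = 9 * 8 * 1
tau = 72 Nm

72 Nm


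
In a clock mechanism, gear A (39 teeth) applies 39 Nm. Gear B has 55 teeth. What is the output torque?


Given: N1 = 39, N2 = 55, T1 = 39 Nm
Using T2/T1 = N2/N1
T2 = T1 * N2 / N1
T2 = 39 * 55 / 39
T2 = 2145 / 39
T2 = 55 Nm

55 Nm


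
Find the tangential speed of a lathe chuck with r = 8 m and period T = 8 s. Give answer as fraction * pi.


Given: radius r = 8 m, period T = 8 s
Using v = 2*pi*r / T
v = 2*pi*8 / 8
v = 16*pi / 8
v = 2*pi m/s

2*pi m/s


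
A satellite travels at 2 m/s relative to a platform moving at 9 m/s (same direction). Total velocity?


Given: object velocity = 2 m/s, platform velocity = 9 m/s (same direction)
Using classical velocity addition: v_total = v_object + v_platform
v_total = 2 + 9
v_total = 11 m/s

11 m/s


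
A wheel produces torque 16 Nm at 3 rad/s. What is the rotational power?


Given: tau = 16 Nm, omega = 3 rad/s
Using P = tau * omega
P = 16 * 3
P = 48 W

48 W


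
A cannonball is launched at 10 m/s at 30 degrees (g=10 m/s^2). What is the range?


Given: v0 = 10 m/s, theta = 30 deg, g = 10 m/s^2
sin(2*30) = sin(60) = sqrt(3)/2
Using R = v0^2 * sin(2*theta) / g
R = 10^2 * (sqrt(3)/2) / 10
R = 100 * sqrt(3) / 20
R = 5*sqrt(3) m

5*sqrt(3) m


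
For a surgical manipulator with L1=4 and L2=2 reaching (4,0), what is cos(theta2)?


Given: L1 = 4, L2 = 2, target (x, y) = (4, 0)
Using cos(theta2) = (x^2 + y^2 - L1^2 - L2^2) / (2*L1*L2)
x^2 + y^2 = 4^2 + 0 = 16
L1^2 + L2^2 = 16 + 4 = 20
Numerator = 16 - 20 = -4
Denominator = 2*4*2 = 16
cos(theta2) = -4/16 = -1/4

-1/4


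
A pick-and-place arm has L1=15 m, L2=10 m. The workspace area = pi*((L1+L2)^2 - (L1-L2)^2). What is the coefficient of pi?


Given: L1 = 15, L2 = 10
(L1+L2)^2 = (25)^2 = 625
(L1-L2)^2 = (5)^2 = 25
Difference = 625 - 25 = 600
This equals 4*L1*L2 = 4*15*10 = 600
Workspace area = 600*pi

600


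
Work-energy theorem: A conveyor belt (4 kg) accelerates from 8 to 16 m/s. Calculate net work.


Given: m = 4 kg, v0 = 8 m/s, v = 16 m/s
Using W = (1/2)*m*(v^2 - v0^2)
v^2 = 16^2 = 256
v0^2 = 8^2 = 64
v^2 - v0^2 = 256 - 64 = 192
W = (1/2)*4*192 = 384 J

384 J


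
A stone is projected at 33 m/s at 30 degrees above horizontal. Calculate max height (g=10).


Given: v0 = 33 m/s, theta = 30 deg, g = 10 m/s^2
sin^2(30) = 1/4
Using H = v0^2 * sin^2(theta) / (2*g)
H = 33^2 * 1/4 / (2*10)
H = 1089 * 1/4 / 20
H = 1089/4 / 20
H = 1089/80 m

1089/80 m


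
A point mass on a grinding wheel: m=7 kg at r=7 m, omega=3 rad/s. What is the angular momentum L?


Given: m = 7 kg, r = 7 m, omega = 3 rad/s
For a point mass: I = m*r^2
I = 7*7^2 = 7*49 = 343
L = I*omega = 343*3
L = 1029 kg*m^2/s

1029 kg*m^2/s


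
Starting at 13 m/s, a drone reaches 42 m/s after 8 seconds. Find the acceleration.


Given: initial velocity v0 = 13 m/s, final velocity v = 42 m/s, time t = 8 s
Using a = (v - v0) / t
a = (42 - 13) / 8
a = 29 / 8
a = 29/8 m/s^2

29/8 m/s^2


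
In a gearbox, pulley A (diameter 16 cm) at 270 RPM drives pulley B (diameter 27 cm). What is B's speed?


Given: D1 = 16 cm, w1 = 270 RPM, D2 = 27 cm
Using D1*w1 = D2*w2
w2 = D1*w1 / D2
w2 = 16*270 / 27
w2 = 4320 / 27
w2 = 160 RPM

160 RPM


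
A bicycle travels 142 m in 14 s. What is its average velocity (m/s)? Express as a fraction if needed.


Given: distance d = 142 m, time t = 14 s
Using v = d / t
v = 142 / 14
v = 71/7 m/s

71/7 m/s


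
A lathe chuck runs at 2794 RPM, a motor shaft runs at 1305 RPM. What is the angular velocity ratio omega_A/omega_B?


Given: RPM_A = 2794, RPM_B = 1305
omega = 2*pi*RPM/60, so omega_A/omega_B = RPM_A / RPM_B
omega_A/omega_B = 2794 / 1305
omega_A/omega_B = 2794/1305

2794/1305


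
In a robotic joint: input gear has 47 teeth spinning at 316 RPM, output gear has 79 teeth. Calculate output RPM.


Given: N1 = 47 teeth, w1 = 316 RPM, N2 = 79 teeth
Using N1*w1 = N2*w2
w2 = N1*w1 / N2
w2 = 47*316 / 79
w2 = 14852 / 79
w2 = 188 RPM

188 RPM


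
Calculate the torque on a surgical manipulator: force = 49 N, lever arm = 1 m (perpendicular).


Given: F = 49 N, r = 1 m, angle = 90 deg (perpendicular)
Using tau = F * r * sin(90)
sin(90) = 1
tau = 49 * 1 * 1
tau = 49 Nm

49 Nm


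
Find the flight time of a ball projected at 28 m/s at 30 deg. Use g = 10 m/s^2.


Given: v0 = 28 m/s, theta = 30 deg, g = 10 m/s^2
sin(30) = 1/2
Using T = 2*v0*sin(theta) / g
T = 2*28*1/2 / 10
T = 28 / 10
T = 14/5 s

14/5 s


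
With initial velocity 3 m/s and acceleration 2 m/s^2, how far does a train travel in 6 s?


Given: v0 = 3 m/s, a = 2 m/s^2, t = 6 s
Using s = v0*t + (1/2)*a*t^2
s = 3*6 + (1/2)*2*6^2
s = 18 + (1/2)*72
s = 18 + 36
s = 54

54 m


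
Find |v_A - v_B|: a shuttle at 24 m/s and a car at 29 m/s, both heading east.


Given: v_A = 24 m/s east, v_B = 29 m/s east
Both move in the same direction; relative speed = |v_A - v_B|
|24 - 29| = |-5|
= 5 m/s

5 m/s


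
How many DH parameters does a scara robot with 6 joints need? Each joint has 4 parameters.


Given: 6 joints, 4 DH parameters per joint (d, theta, a, alpha)
Total DH parameters = number_of_joints * 4
Total = 6 * 4
Total = 24

24


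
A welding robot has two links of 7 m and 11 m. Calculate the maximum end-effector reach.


Given: L1 = 7 m, L2 = 11 m
For a 2-link planar arm, max reach = L1 + L2 (fully extended)
Max reach = 7 + 11
Max reach = 18 m

18 m


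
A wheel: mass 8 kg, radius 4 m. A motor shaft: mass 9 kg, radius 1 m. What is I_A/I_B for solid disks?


Given: M1=8 kg, R1=4 m, M2=9 kg, R2=1 m
For a disk: I = (1/2)*M*R^2, so I_A/I_B = (M1*R1^2)/(M2*R2^2)
M1*R1^2 = 8*16 = 128
M2*R2^2 = 9*1 = 9
I_A/I_B = 128/9 = 128/9

128/9


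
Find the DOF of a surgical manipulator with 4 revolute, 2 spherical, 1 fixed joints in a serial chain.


Given: serial robot with 4 revolute, 2 spherical, 1 fixed joints
DOF contribution per joint type: revolute=1, prismatic=1, spherical=3, fixed=0
DOF = 4*1 + 2*3 + 1*0
DOF = 10

10


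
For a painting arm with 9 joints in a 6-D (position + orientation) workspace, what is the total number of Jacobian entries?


Given: task space dimension = 6, joints = 9
Jacobian is a 6 x 9 matrix
Total entries = rows * columns
Total = 6 * 9
Total = 54

54


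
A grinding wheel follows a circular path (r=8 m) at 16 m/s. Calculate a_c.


Given: v = 16 m/s, r = 8 m
Using a_c = v^2 / r
a_c = 16^2 / 8
a_c = 256 / 8
a_c = 32 m/s^2

32 m/s^2


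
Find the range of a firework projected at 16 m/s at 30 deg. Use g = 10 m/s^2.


Given: v0 = 16 m/s, theta = 30 deg, g = 10 m/s^2
sin(2*30) = sin(60) = sqrt(3)/2
Using R = v0^2 * sin(2*theta) / g
R = 16^2 * (sqrt(3)/2) / 10
R = 256 * sqrt(3) / 20
R = 64/5*sqrt(3) m

64/5*sqrt(3) m


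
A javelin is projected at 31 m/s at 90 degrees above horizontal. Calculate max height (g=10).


Given: v0 = 31 m/s, theta = 90 deg, g = 10 m/s^2
sin^2(90) = 1
Using H = v0^2 * sin^2(theta) / (2*g)
H = 31^2 * 1 / (2*10)
H = 961 * 1 / 20
H = 961 / 20
H = 961/20 m

961/20 m


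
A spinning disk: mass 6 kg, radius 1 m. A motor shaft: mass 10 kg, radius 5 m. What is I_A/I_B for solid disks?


Given: M1=6 kg, R1=1 m, M2=10 kg, R2=5 m
For a disk: I = (1/2)*M*R^2, so I_A/I_B = (M1*R1^2)/(M2*R2^2)
M1*R1^2 = 6*1 = 6
M2*R2^2 = 10*25 = 250
I_A/I_B = 6/250 = 3/125

3/125


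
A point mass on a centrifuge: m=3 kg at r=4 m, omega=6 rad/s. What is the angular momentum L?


Given: m = 3 kg, r = 4 m, omega = 6 rad/s
For a point mass: I = m*r^2
I = 3*4^2 = 3*16 = 48
L = I*omega = 48*6
L = 288 kg*m^2/s

288 kg*m^2/s


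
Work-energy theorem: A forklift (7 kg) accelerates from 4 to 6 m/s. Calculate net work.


Given: m = 7 kg, v0 = 4 m/s, v = 6 m/s
Using W = (1/2)*m*(v^2 - v0^2)
v^2 = 6^2 = 36
v0^2 = 4^2 = 16
v^2 - v0^2 = 36 - 16 = 20
W = (1/2)*7*20 = 70 J

70 J


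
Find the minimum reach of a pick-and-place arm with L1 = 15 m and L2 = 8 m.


Given: L1 = 15 m, L2 = 8 m
For a 2-link planar arm, min reach = |L1 - L2| (second link folded back)
Min reach = |15 - 8|
Min reach = 7 m

7 m


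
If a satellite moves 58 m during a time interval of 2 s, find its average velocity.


Given: distance d = 58 m, time t = 2 s
Using v = d / t
v = 58 / 2
v = 29 m/s

29 m/s


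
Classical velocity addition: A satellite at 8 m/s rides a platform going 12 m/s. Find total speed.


Given: object velocity = 8 m/s, platform velocity = 12 m/s (same direction)
Using classical velocity addition: v_total = v_object + v_platform
v_total = 8 + 12
v_total = 20 m/s

20 m/s


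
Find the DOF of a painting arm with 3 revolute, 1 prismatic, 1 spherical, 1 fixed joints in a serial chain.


Given: serial robot with 3 revolute, 1 prismatic, 1 spherical, 1 fixed joints
DOF contribution per joint type: revolute=1, prismatic=1, spherical=3, fixed=0
DOF = 3*1 + 1*1 + 1*3 + 1*0
DOF = 7

7


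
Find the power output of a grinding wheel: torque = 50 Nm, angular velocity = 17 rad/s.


Given: tau = 50 Nm, omega = 17 rad/s
Using P = tau * omega
P = 50 * 17
P = 850 W

850 W


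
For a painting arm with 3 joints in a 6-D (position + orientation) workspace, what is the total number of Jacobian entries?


Given: task space dimension = 6, joints = 3
Jacobian is a 6 x 3 matrix
Total entries = rows * columns
Total = 6 * 3
Total = 18

18


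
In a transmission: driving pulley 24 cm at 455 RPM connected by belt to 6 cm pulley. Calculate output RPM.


Given: D1 = 24 cm, w1 = 455 RPM, D2 = 6 cm
Using D1*w1 = D2*w2
w2 = D1*w1 / D2
w2 = 24*455 / 6
w2 = 10920 / 6
w2 = 1820 RPM

1820 RPM


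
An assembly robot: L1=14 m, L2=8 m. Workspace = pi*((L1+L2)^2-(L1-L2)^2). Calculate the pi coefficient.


Given: L1 = 14, L2 = 8
(L1+L2)^2 = (22)^2 = 484
(L1-L2)^2 = (6)^2 = 36
Difference = 484 - 36 = 448
This equals 4*L1*L2 = 4*14*8 = 448
Workspace area = 448*pi

448


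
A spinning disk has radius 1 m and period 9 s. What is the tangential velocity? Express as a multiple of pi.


Given: radius r = 1 m, period T = 9 s
Using v = 2*pi*r / T
v = 2*pi*1 / 9
v = 2*pi / 9
v = 2/9*pi m/s

2/9*pi m/s


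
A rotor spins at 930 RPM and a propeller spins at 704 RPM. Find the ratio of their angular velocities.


Given: RPM_A = 930, RPM_B = 704
omega = 2*pi*RPM/60, so omega_A/omega_B = RPM_A / RPM_B
omega_A/omega_B = 930 / 704
omega_A/omega_B = 465/352

465/352


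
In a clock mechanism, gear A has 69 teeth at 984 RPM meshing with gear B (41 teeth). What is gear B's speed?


Given: N1 = 69 teeth, w1 = 984 RPM, N2 = 41 teeth
Using N1*w1 = N2*w2
w2 = N1*w1 / N2
w2 = 69*984 / 41
w2 = 67896 / 41
w2 = 1656 RPM

1656 RPM


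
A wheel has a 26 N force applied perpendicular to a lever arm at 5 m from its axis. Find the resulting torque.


Given: F = 26 N, r = 5 m, angle = 90 deg (perpendicular)
Using tau = F * r * sin(90)
sin(90) = 1
tau = 26 * 5 * 1
tau = 130 Nm

130 Nm


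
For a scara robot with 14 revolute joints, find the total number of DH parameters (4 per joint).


Given: 14 joints, 4 DH parameters per joint (d, theta, a, alpha)
Total DH parameters = number_of_joints * 4
Total = 14 * 4
Total = 56

56


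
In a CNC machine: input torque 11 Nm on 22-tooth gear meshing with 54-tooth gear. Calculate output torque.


Given: N1 = 22, N2 = 54, T1 = 11 Nm
Using T2/T1 = N2/N1
T2 = T1 * N2 / N1
T2 = 11 * 54 / 22
T2 = 594 / 22
T2 = 27 Nm

27 Nm


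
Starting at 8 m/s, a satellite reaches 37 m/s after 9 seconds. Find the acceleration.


Given: initial velocity v0 = 8 m/s, final velocity v = 37 m/s, time t = 9 s
Using a = (v - v0) / t
a = (37 - 8) / 9
a = 29 / 9
a = 29/9 m/s^2

29/9 m/s^2


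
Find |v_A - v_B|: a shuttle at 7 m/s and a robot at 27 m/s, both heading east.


Given: v_A = 7 m/s east, v_B = 27 m/s east
Both move in the same direction; relative speed = |v_A - v_B|
|7 - 27| = |-20|
= 20 m/s

20 m/s


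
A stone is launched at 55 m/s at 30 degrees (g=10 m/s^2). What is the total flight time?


Given: v0 = 55 m/s, theta = 30 deg, g = 10 m/s^2
sin(30) = 1/2
Using T = 2*v0*sin(theta) / g
T = 2*55*1/2 / 10
T = 55 / 10
T = 11/2 s

11/2 s


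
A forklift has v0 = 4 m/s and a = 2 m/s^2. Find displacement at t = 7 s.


Given: v0 = 4 m/s, a = 2 m/s^2, t = 7 s
Using s = v0*t + (1/2)*a*t^2
s = 4*7 + (1/2)*2*7^2
s = 28 + (1/2)*98
s = 28 + 49
s = 77

77 m


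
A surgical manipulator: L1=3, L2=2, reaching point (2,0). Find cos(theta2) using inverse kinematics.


Given: L1 = 3, L2 = 2, target (x, y) = (2, 0)
Using cos(theta2) = (x^2 + y^2 - L1^2 - L2^2) / (2*L1*L2)
x^2 + y^2 = 2^2 + 0 = 4
L1^2 + L2^2 = 9 + 4 = 13
Numerator = 4 - 13 = -9
Denominator = 2*3*2 = 12
cos(theta2) = -9/12 = -3/4

-3/4


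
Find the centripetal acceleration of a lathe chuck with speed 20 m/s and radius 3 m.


Given: v = 20 m/s, r = 3 m
Using a_c = v^2 / r
a_c = 20^2 / 3
a_c = 400 / 3
a_c = 400/3 m/s^2

400/3 m/s^2


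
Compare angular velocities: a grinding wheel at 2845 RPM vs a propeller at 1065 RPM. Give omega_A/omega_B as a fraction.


Given: RPM_A = 2845, RPM_B = 1065
omega = 2*pi*RPM/60, so omega_A/omega_B = RPM_A / RPM_B
omega_A/omega_B = 2845 / 1065
omega_A/omega_B = 569/213

569/213


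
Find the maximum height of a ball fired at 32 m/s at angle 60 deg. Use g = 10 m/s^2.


Given: v0 = 32 m/s, theta = 60 deg, g = 10 m/s^2
sin^2(60) = 3/4
Using H = v0^2 * sin^2(theta) / (2*g)
H = 32^2 * 3/4 / (2*10)
H = 1024 * 3/4 / 20
H = 768 / 20
H = 192/5 m

192/5 m


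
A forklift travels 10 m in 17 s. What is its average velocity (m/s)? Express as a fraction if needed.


Given: distance d = 10 m, time t = 17 s
Using v = d / t
v = 10 / 17
v = 10/17 m/s

10/17 m/s


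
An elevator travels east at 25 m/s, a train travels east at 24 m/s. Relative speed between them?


Given: v_A = 25 m/s east, v_B = 24 m/s east
Both move in the same direction; relative speed = |v_A - v_B|
|25 - 24| = |1|
= 1 m/s

1 m/s


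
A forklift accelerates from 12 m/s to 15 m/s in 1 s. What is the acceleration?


Given: initial velocity v0 = 12 m/s, final velocity v = 15 m/s, time t = 1 s
Using a = (v - v0) / t
a = (15 - 12) / 1
a = 3 / 1
a = 3 m/s^2

3 m/s^2


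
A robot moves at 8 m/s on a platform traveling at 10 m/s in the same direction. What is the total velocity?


Given: object velocity = 8 m/s, platform velocity = 10 m/s (same direction)
Using classical velocity addition: v_total = v_object + v_platform
v_total = 8 + 10
v_total = 18 m/s

18 m/s


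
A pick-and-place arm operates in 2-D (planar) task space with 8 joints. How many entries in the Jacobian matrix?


Given: task space dimension = 2, joints = 8
Jacobian is a 2 x 8 matrix
Total entries = rows * columns
Total = 2 * 8
Total = 16

16


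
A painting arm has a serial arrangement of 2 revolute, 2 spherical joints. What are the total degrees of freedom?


Given: serial robot with 2 revolute, 2 spherical joints
DOF contribution per joint type: revolute=1, prismatic=1, spherical=3, fixed=0
DOF = 2*1 + 2*3
DOF = 8

8


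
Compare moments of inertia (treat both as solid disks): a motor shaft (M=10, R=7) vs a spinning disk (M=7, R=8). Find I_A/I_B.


Given: M1=10 kg, R1=7 m, M2=7 kg, R2=8 m
For a disk: I = (1/2)*M*R^2, so I_A/I_B = (M1*R1^2)/(M2*R2^2)
M1*R1^2 = 10*49 = 490
M2*R2^2 = 7*64 = 448
I_A/I_B = 490/448 = 35/32

35/32


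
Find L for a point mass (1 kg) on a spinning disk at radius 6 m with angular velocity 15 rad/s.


Given: m = 1 kg, r = 6 m, omega = 15 rad/s
For a point mass: I = m*r^2
I = 1*6^2 = 1*36 = 36
L = I*omega = 36*15
L = 540 kg*m^2/s

540 kg*m^2/s


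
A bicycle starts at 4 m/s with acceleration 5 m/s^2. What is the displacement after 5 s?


Given: v0 = 4 m/s, a = 5 m/s^2, t = 5 s
Using s = v0*t + (1/2)*a*t^2
s = 4*5 + (1/2)*5*5^2
s = 20 + (1/2)*125
s = 20 + 125/2
s = 165/2

165/2 m


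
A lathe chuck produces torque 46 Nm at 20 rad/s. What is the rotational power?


Given: tau = 46 Nm, omega = 20 rad/s
Using P = tau * omega
P = 46 * 20
P = 920 W

920 W


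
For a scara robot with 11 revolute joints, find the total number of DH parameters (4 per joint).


Given: 11 joints, 4 DH parameters per joint (d, theta, a, alpha)
Total DH parameters = number_of_joints * 4
Total = 11 * 4
Total = 44

44


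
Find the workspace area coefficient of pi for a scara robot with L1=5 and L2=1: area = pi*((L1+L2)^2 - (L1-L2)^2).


Given: L1 = 5, L2 = 1
(L1+L2)^2 = (6)^2 = 36
(L1-L2)^2 = (4)^2 = 16
Difference = 36 - 16 = 20
This equals 4*L1*L2 = 4*5*1 = 20
Workspace area = 20*pi

20


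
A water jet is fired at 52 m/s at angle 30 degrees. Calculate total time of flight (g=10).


Given: v0 = 52 m/s, theta = 30 deg, g = 10 m/s^2
sin(30) = 1/2
Using T = 2*v0*sin(theta) / g
T = 2*52*1/2 / 10
T = 52 / 10
T = 26/5 s

26/5 s


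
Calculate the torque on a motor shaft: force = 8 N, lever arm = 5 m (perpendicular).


Given: F = 8 N, r = 5 m, angle = 90 deg (perpendicular)
Using tau = F * r * sin(90)
sin(90) = 1
tau = 8 * 5 * 1
tau = 40 Nm

40 Nm


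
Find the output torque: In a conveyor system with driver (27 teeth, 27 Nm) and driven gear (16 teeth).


Given: N1 = 27, N2 = 16, T1 = 27 Nm
Using T2/T1 = N2/N1
T2 = T1 * N2 / N1
T2 = 27 * 16 / 27
T2 = 432 / 27
T2 = 16 Nm

16 Nm


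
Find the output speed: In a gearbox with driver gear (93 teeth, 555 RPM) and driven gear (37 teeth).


Given: N1 = 93 teeth, w1 = 555 RPM, N2 = 37 teeth
Using N1*w1 = N2*w2
w2 = N1*w1 / N2
w2 = 93*555 / 37
w2 = 51615 / 37
w2 = 1395 RPM

1395 RPM


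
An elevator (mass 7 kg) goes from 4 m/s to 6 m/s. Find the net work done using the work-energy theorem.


Given: m = 7 kg, v0 = 4 m/s, v = 6 m/s
Using W = (1/2)*m*(v^2 - v0^2)
v^2 = 6^2 = 36
v0^2 = 4^2 = 16
v^2 - v0^2 = 36 - 16 = 20
W = (1/2)*7*20 = 70 J

70 J


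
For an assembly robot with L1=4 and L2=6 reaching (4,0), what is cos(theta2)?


Given: L1 = 4, L2 = 6, target (x, y) = (4, 0)
Using cos(theta2) = (x^2 + y^2 - L1^2 - L2^2) / (2*L1*L2)
x^2 + y^2 = 4^2 + 0 = 16
L1^2 + L2^2 = 16 + 36 = 52
Numerator = 16 - 52 = -36
Denominator = 2*4*6 = 48
cos(theta2) = -36/48 = -3/4

-3/4


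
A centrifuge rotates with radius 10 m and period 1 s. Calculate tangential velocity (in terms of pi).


Given: radius r = 10 m, period T = 1 s
Using v = 2*pi*r / T
v = 2*pi*10 / 1
v = 20*pi / 1
v = 20*pi m/s

20*pi m/s


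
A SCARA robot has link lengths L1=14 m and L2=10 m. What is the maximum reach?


Given: L1 = 14 m, L2 = 10 m
For a 2-link planar arm, max reach = L1 + L2 (fully extended)
Max reach = 14 + 10
Max reach = 24 m

24 m


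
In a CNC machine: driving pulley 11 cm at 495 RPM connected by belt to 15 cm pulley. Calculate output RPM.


Given: D1 = 11 cm, w1 = 495 RPM, D2 = 15 cm
Using D1*w1 = D2*w2
w2 = D1*w1 / D2
w2 = 11*495 / 15
w2 = 5445 / 15
w2 = 363 RPM

363 RPM


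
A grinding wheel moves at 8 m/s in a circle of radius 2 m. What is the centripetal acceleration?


Given: v = 8 m/s, r = 2 m
Using a_c = v^2 / r
a_c = 8^2 / 2
a_c = 64 / 2
a_c = 32 m/s^2

32 m/s^2


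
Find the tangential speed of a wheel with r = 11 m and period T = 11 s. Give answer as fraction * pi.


Given: radius r = 11 m, period T = 11 s
Using v = 2*pi*r / T
v = 2*pi*11 / 11
v = 22*pi / 11
v = 2*pi m/s

2*pi m/s


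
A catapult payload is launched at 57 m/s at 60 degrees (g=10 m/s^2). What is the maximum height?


Given: v0 = 57 m/s, theta = 60 deg, g = 10 m/s^2
sin^2(60) = 3/4
Using H = v0^2 * sin^2(theta) / (2*g)
H = 57^2 * 3/4 / (2*10)
H = 3249 * 3/4 / 20
H = 9747/4 / 20
H = 9747/80 m

9747/80 m


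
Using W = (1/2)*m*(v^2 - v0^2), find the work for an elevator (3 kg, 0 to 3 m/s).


Given: m = 3 kg, v0 = 0 m/s, v = 3 m/s
Using W = (1/2)*m*(v^2 - v0^2)
v^2 = 3^2 = 9
v0^2 = 0^2 = 0
v^2 - v0^2 = 9 - 0 = 9
W = (1/2)*3*9 = 27/2 J

27/2 J


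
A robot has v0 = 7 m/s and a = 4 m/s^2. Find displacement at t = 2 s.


Given: v0 = 7 m/s, a = 4 m/s^2, t = 2 s
Using s = v0*t + (1/2)*a*t^2
s = 7*2 + (1/2)*4*2^2
s = 14 + (1/2)*16
s = 14 + 8
s = 22

22 m


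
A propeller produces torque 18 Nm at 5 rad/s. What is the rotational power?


Given: tau = 18 Nm, omega = 5 rad/s
Using P = tau * omega
P = 18 * 5
P = 90 W

90 W


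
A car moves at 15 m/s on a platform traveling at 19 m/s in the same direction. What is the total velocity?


Given: object velocity = 15 m/s, platform velocity = 19 m/s (same direction)
Using classical velocity addition: v_total = v_object + v_platform
v_total = 15 + 19
v_total = 34 m/s

34 m/s


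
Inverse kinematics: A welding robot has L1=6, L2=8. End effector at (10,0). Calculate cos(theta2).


Given: L1 = 6, L2 = 8, target (x, y) = (10, 0)
Using cos(theta2) = (x^2 + y^2 - L1^2 - L2^2) / (2*L1*L2)
x^2 + y^2 = 10^2 + 0 = 100
L1^2 + L2^2 = 36 + 64 = 100
Numerator = 100 - 100 = 0
Denominator = 2*6*8 = 96
cos(theta2) = 0/96 = 0

0


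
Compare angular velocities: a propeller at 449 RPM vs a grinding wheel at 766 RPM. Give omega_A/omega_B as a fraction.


Given: RPM_A = 449, RPM_B = 766
omega = 2*pi*RPM/60, so omega_A/omega_B = RPM_A / RPM_B
omega_A/omega_B = 449 / 766
omega_A/omega_B = 449/766

449/766


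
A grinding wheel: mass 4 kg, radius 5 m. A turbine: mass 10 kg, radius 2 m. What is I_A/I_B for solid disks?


Given: M1=4 kg, R1=5 m, M2=10 kg, R2=2 m
For a disk: I = (1/2)*M*R^2, so I_A/I_B = (M1*R1^2)/(M2*R2^2)
M1*R1^2 = 4*25 = 100
M2*R2^2 = 10*4 = 40
I_A/I_B = 100/40 = 5/2

5/2


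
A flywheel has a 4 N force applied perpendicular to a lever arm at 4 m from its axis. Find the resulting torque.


Given: F = 4 N, r = 4 m, angle = 90 deg (perpendicular)
Using tau = F * r * sin(90)
sin(90) = 1
tau = 4 * 4 * 1
tau = 16 Nm

16 Nm


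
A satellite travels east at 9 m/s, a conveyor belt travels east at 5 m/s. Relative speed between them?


Given: v_A = 9 m/s east, v_B = 5 m/s east
Both move in the same direction; relative speed = |v_A - v_B|
|9 - 5| = |4|
= 4 m/s

4 m/s


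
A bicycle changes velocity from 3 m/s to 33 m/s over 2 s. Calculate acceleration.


Given: initial velocity v0 = 3 m/s, final velocity v = 33 m/s, time t = 2 s
Using a = (v - v0) / t
a = (33 - 3) / 2
a = 30 / 2
a = 15 m/s^2

15 m/s^2


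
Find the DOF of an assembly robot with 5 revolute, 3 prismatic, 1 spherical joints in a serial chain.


Given: serial robot with 5 revolute, 3 prismatic, 1 spherical joints
DOF contribution per joint type: revolute=1, prismatic=1, spherical=3, fixed=0
DOF = 5*1 + 3*1 + 1*3
DOF = 11

11


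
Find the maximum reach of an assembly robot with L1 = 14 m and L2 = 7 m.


Given: L1 = 14 m, L2 = 7 m
For a 2-link planar arm, max reach = L1 + L2 (fully extended)
Max reach = 14 + 7
Max reach = 21 m

21 m


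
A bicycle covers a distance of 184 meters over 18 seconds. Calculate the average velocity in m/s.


Given: distance d = 184 m, time t = 18 s
Using v = d / t
v = 184 / 18
v = 92/9 m/s

92/9 m/s


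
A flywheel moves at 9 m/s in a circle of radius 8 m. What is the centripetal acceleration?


Given: v = 9 m/s, r = 8 m
Using a_c = v^2 / r
a_c = 9^2 / 8
a_c = 81 / 8
a_c = 81/8 m/s^2

81/8 m/s^2


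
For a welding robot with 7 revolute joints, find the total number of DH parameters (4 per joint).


Given: 7 joints, 4 DH parameters per joint (d, theta, a, alpha)
Total DH parameters = number_of_joints * 4
Total = 7 * 4
Total = 28

28


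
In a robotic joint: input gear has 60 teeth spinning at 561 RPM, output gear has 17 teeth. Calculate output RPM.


Given: N1 = 60 teeth, w1 = 561 RPM, N2 = 17 teeth
Using N1*w1 = N2*w2
w2 = N1*w1 / N2
w2 = 60*561 / 17
w2 = 33660 / 17
w2 = 1980 RPM

1980 RPM


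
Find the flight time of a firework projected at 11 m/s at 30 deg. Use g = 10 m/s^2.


Given: v0 = 11 m/s, theta = 30 deg, g = 10 m/s^2
sin(30) = 1/2
Using T = 2*v0*sin(theta) / g
T = 2*11*1/2 / 10
T = 11 / 10
T = 11/10 s

11/10 s


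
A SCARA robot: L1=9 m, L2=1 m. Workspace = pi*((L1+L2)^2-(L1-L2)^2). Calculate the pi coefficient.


Given: L1 = 9, L2 = 1
(L1+L2)^2 = (10)^2 = 100
(L1-L2)^2 = (8)^2 = 64
Difference = 100 - 64 = 36
This equals 4*L1*L2 = 4*9*1 = 36
Workspace area = 36*pi

36


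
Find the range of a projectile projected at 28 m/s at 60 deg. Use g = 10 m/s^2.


Given: v0 = 28 m/s, theta = 60 deg, g = 10 m/s^2
sin(2*60) = sin(120) = sqrt(3)/2
Using R = v0^2 * sin(2*theta) / g
R = 28^2 * (sqrt(3)/2) / 10
R = 784 * sqrt(3) / 20
R = 196/5*sqrt(3) m

196/5*sqrt(3) m


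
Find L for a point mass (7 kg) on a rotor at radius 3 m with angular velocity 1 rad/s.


Given: m = 7 kg, r = 3 m, omega = 1 rad/s
For a point mass: I = m*r^2
I = 7*3^2 = 7*9 = 63
L = I*omega = 63*1
L = 63 kg*m^2/s

63 kg*m^2/s


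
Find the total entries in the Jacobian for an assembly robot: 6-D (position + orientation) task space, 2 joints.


Given: task space dimension = 6, joints = 2
Jacobian is a 6 x 2 matrix
Total entries = rows * columns
Total = 6 * 2
Total = 12

12


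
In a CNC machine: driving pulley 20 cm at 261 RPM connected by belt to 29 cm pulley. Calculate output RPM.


Given: D1 = 20 cm, w1 = 261 RPM, D2 = 29 cm
Using D1*w1 = D2*w2
w2 = D1*w1 / D2
w2 = 20*261 / 29
w2 = 5220 / 29
w2 = 180 RPM

180 RPM
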